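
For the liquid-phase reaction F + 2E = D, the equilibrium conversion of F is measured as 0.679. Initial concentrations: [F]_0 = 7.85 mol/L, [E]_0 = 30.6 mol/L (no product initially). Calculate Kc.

Let X = conversion of F.
Concentrations: [F] = 7.85 − 7.85X; [E] = 30.6 − 15.7X; [D] = 7.85X.
At X = 0.679: [F] = 2.52, [E] = 19.9, [D] = 5.33.
Kc = [D] / ([F] [E]^2) = 0.00532 (mol/L)^-2.

Kc = 0.00532 (mol/L)^-2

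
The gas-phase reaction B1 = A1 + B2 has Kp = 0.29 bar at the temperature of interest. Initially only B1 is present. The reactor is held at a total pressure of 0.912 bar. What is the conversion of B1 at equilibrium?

Take 1 mol B1 as basis and let X be its fractional conversion, so ξ = X.
Moles: n_B1 = 1 − X; n_A1 = X; n_B2 = X.
Summing: n_T = 1 + X.
y_i = n_i/n_T, p_i = y_i·P. Kp = p_A1 p_B2 / (p_B1).
Setting this equal to 0.29 bar and taking the physical root (0 < X < 1) gives X = 0.491.

X = 0.491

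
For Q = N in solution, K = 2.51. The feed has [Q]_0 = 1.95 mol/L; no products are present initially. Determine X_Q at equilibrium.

Let X = conversion of Q; extent ξ = 1.95·X mol/L.
Concentrations: [Q] = 1.95 − 1.95X; [N] = 1.95X.
K = [N] / ([Q]).
Solving K = 2.51 for X ∈ (0,1): X = 0.715.

X = 0.715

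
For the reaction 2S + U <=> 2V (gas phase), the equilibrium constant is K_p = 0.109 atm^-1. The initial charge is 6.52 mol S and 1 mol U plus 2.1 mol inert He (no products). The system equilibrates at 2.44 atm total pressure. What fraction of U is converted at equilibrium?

X = 0.383

Basis: 1 mol U initially; let X = conversion of U. Extent ξ = X.
Species balance: n_S = 6.52 − 2X; n_U = 1 − X; n_V = 2X; n_I = 2.1 (inert).
n_T = Σnᵢ = 9.62 − X.
Mole fractions y_i = n_i/n_T; K_p = p_V^2 / (p_S^2 p_U) with p_i = y_i·P.
Equating to 0.109 atm^-1 and solving on 0 < X < 1: X = 0.383.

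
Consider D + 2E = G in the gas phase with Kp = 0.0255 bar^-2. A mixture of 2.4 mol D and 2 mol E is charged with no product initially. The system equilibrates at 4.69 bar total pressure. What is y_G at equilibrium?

Let X = conversion of E (basis 2 mol E); extent of reaction ξ = X.
At extent ξ: n_D = 2.4 − X; n_E = 2 − 2X; n_G = X.
Summing: n_T = 4.4 − 2X.
y_i = n_i/n_T, p_i = y_i·P. Kp = p_G / (p_D p_E^2).
Equating to 0.0255 bar^-2 and solving on 0 < X < 1: X = 0.198.
Then n_G = 0.198, n_T = 4, so y_G = 0.049.

y_G = 0.049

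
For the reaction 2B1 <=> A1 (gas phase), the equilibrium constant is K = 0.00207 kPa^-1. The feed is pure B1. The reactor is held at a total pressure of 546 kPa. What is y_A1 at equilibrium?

Let X = conversion of B1 (basis 1 mol B1); extent of reaction ξ = 0.5X.
Mole table: n_B1 = 1 − X; n_A1 = 0.5X.
Summing: n_T = 1 − 0.5X.
With p_i = (n_i/n_T)P, K = p_A1 / (p_B1^2).
Substituting and setting equal to 0.00207 kPa^-1 gives a polynomial in X; the root in (0,1) is X = 0.574.
Then n_A1 = 0.287, n_T = 0.713, so y_A1 = 0.403.

y_A1 = 0.403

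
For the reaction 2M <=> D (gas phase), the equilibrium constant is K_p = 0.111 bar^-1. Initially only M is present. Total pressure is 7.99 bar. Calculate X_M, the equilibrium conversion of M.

Basis: 1 mol M initially; let X = conversion of M. Extent ξ = 0.5X.
Mole table: n_M = 1 − X; n_D = 0.5X.
Summing: n_T = 1 − 0.5X.
Mole fractions y_i = n_i/n_T; K_p = p_D / (p_M^2) with p_i = y_i·P.
Setting this equal to 0.111 bar^-1 and taking the physical root (0 < X < 1) gives X = 0.531.

X = 0.531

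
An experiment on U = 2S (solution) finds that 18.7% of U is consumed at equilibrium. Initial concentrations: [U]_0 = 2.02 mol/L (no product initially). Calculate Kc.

Let X = conversion of U.
Concentrations: [U] = 2.02 − 2.02X; [S] = 4.04X.
At X = 0.187: [U] = 1.64, [S] = 0.755.
Kc = [S]^2 / ([U]) = 0.348 mol/L.

Kc = 0.348 mol/L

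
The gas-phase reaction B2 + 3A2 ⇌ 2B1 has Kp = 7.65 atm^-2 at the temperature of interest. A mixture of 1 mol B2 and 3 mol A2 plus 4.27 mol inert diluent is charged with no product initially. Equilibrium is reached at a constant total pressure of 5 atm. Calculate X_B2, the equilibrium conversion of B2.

X = 0.646

Take 1 mol B2 as basis and let X be its fractional conversion, so ξ = X.
Mole table: n_B2 = 1 − X; n_A2 = 3 − 3X; n_B1 = 2X; n_I = 4.27 (inert).
Total moles n_T = 8.27 − 2X.
y_i = n_i/n_T, p_i = y_i·P. Kp = p_B1^2 / (p_B2 p_A2^3).
Substituting and setting equal to 7.65 atm^-2 gives a polynomial in X; the root in (0,1) is X = 0.646.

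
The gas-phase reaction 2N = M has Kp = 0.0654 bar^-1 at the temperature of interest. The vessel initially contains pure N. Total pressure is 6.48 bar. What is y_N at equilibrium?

Take 1 mol N as basis and let X be its fractional conversion, so ξ = 0.5X.
Moles: n_N = 1 − X; n_M = 0.5X.
Summing: n_T = 1 − 0.5X.
Mole fractions y_i = n_i/n_T; Kp = p_M / (p_N^2) with p_i = y_i·P.
Substituting and setting equal to 0.0654 bar^-1 gives a polynomial in X; the root in (0,1) is X = 0.391.
Then n_N = 0.609, n_T = 0.805, so y_N = 0.757.

y_N = 0.757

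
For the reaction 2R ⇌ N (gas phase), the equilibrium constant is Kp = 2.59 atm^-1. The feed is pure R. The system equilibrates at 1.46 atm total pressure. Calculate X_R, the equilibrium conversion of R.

X = 0.751

Basis: 1 mol R initially; let X = conversion of R. Extent ξ = 0.5X.
Mole table: n_R = 1 − X; n_N = 0.5X.
n_T = Σnᵢ = 1 − 0.5X.
y_i = n_i/n_T, p_i = y_i·P. Kp = p_N / (p_R^2).
This yields a degree-2 equation in X; solving on (0,1), X = 0.751.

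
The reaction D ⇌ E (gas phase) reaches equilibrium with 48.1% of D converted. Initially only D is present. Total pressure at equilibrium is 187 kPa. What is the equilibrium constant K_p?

Basis: 1 mol D initially; let X = conversion of D. Extent ξ = X.
At extent ξ: n_D = 1 − X; n_E = X.
Since Δν = 0, n_T = 1 throughout.
At X = 0.481: n_D = 0.519, n_E = 0.481, n_T = 1.
p_i = (n_i/n_T)·P. K_p = p_E / (p_D) = 0.927.

K_p = 0.927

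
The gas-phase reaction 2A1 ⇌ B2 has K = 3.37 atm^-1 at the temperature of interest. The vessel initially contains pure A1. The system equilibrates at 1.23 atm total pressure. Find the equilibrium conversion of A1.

X = 0.762

Basis: 1 mol A1 initially; let X = conversion of A1. Extent ξ = 0.5X.
Mole table: n_A1 = 1 − X; n_B2 = 0.5X.
n_T = Σnᵢ = 1 − 0.5X.
Mole fractions y_i = n_i/n_T; K = p_B2 / (p_A1^2) with p_i = y_i·P.
Equating to 3.37 atm^-1 and solving on 0 < X < 1: X = 0.762.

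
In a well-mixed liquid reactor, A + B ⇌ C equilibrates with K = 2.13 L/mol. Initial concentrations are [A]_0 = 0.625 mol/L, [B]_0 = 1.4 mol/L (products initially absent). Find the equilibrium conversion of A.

Let X = conversion of A; extent ξ = 0.625·X mol/L.
Concentrations: [A] = 0.625 − 0.625X; [B] = 1.4 − 0.625X; [C] = 0.625X.
K = [C] / ([A] [B]).
Setting equal to 2.13 and solving for X on (0,1) gives X = 0.676.

X = 0.676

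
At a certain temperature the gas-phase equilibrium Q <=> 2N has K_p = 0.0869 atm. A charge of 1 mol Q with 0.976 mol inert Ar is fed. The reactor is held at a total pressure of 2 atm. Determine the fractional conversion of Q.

X = 0.141

Basis: 1 mol Q initially; let X = conversion of Q. Extent ξ = X.
At extent ξ: n_Q = 1 − X; n_N = 2X; n_I = 0.976 (inert).
Total moles n_T = 1.98 + X.
Mole fractions y_i = n_i/n_T; K_p = p_N^2 / (p_Q) with p_i = y_i·P.
Substituting and setting equal to 0.0869 atm gives a polynomial in X; the root in (0,1) is X = 0.141.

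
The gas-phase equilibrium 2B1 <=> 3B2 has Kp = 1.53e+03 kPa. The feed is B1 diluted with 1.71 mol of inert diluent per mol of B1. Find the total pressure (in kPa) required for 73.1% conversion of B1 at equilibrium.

P = 258 kPa

Basis: 1 mol B1 initially; let X = conversion of B1. Extent ξ = 0.5X.
Mole table: n_B1 = 1 − X; n_B2 = 1.5X; n_I = 1.71 (inert).
n_T = Σnᵢ = 2.71 + 0.5X.
Kp = p_B2^3 / (p_B1^2) with p_i = (n_i/n_T)·P.
At X = 0.731: the mole-fraction product g(X) = Π y_i^ν_i = 5.924. Since Kp = g(X)·P^{1}, P = (Kp/g)^(1/1) = (1.53e+03/5.924)^(1/1) = 258 kPa.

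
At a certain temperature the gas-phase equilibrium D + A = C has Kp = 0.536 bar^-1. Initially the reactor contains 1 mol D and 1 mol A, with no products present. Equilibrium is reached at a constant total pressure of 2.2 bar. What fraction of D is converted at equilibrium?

Let X = conversion of D (basis 1 mol D); extent of reaction ξ = X.
Species balance: n_D = 1 − X; n_A = 1 − X; n_C = X.
Total moles n_T = 2 − X.
y_i = n_i/n_T, p_i = y_i·P. Kp = p_C / (p_D p_A).
Setting this equal to 0.536 bar^-1 and taking the physical root (0 < X < 1) gives X = 0.323.

X = 0.323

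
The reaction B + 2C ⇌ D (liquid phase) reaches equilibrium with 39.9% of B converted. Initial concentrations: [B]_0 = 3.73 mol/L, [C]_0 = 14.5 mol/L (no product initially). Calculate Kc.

Kc = 0.005 (mol/L)^-2

Let X = conversion of B.
Concentrations: [B] = 3.73 − 3.73X; [C] = 14.5 − 7.46X; [D] = 3.73X.
At X = 0.399: [B] = 2.24, [C] = 11.5, [D] = 1.49.
Kc = [D] / ([B] [C]^2) = 0.005 (mol/L)^-2.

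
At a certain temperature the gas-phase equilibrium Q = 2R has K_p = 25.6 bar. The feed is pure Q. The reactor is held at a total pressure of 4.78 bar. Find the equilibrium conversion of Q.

X = 0.757

Let X = conversion of Q (basis 1 mol Q); extent of reaction ξ = X.
At extent ξ: n_Q = 1 − X; n_R = 2X.
Total moles n_T = 1 + X.
y_i = n_i/n_T, p_i = y_i·P. K_p = p_R^2 / (p_Q).
Equating to 25.6 bar and solving on 0 < X < 1: X = 0.757.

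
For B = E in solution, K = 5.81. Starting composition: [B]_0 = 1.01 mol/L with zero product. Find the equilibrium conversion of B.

X = 0.853

Let X = conversion of B; extent ξ = 1.01·X mol/L.
Concentrations: [B] = 1.01 − 1.01X; [E] = 1.01X.
K = [E] / ([B]).
Setting equal to 5.81 and solving for X on (0,1) gives X = 0.853.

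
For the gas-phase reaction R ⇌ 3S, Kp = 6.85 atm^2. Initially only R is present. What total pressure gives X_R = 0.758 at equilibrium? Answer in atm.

P = 0.945 atm

Basis: 1 mol R initially; let X = conversion of R. Extent ξ = X.
Moles: n_R = 1 − X; n_S = 3X.
Total moles n_T = 1 + 2X.
Kp = p_S^3 / (p_R) with p_i = (n_i/n_T)·P.
At X = 0.758: the mole-fraction product g(X) = Π y_i^ν_i = 7.676. Since Kp = g(X)·P^{2}, P = (Kp/g)^(1/2) = (6.85/7.676)^(1/2) = 0.945 atm.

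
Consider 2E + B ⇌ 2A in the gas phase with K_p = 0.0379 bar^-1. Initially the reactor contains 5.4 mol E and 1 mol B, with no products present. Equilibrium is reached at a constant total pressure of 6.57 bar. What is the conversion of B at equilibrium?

Take 1 mol B as basis and let X be its fractional conversion, so ξ = X.
At extent ξ: n_E = 5.4 − 2X; n_B = 1 − X; n_A = 2X.
Total moles n_T = 6.4 − X.
With p_i = (n_i/n_T)P, K_p = p_A^2 / (p_E^2 p_B).
This yields a degree-3 equation in X; solving on (0,1), X = 0.374.

X = 0.374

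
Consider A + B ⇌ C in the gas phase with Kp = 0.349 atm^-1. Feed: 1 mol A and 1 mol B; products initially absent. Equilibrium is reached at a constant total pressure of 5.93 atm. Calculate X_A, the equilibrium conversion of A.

X = 0.429

Take 1 mol A as basis and let X be its fractional conversion, so ξ = X.
Species balance: n_A = 1 − X; n_B = 1 − X; n_C = X.
n_T = Σnᵢ = 2 − X.
Mole fractions y_i = n_i/n_T; Kp = p_C / (p_A p_B) with p_i = y_i·P.
This yields a degree-2 equation in X; solving on (0,1), X = 0.429.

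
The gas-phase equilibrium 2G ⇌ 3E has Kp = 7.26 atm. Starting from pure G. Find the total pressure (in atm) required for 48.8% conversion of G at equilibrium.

Let X = conversion of G (basis 1 mol G); extent of reaction ξ = 0.5X.
Species balance: n_G = 1 − X; n_E = 1.5X.
Total moles n_T = 1 + 0.5X.
Kp = p_E^3 / (p_G^2) with p_i = (n_i/n_T)·P.
At X = 0.488: the mole-fraction product g(X) = Π y_i^ν_i = 1.203. Since Kp = g(X)·P^{1}, P = (Kp/g)^(1/1) = (7.26/1.203)^(1/1) = 6.04 atm.

P = 6.04 atm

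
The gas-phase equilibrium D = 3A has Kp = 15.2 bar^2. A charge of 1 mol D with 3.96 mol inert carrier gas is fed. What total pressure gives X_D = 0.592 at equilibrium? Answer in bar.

Take 1 mol D as basis and let X be its fractional conversion, so ξ = X.
Mole table: n_D = 1 − X; n_A = 3X; n_I = 3.96 (inert).
Summing: n_T = 4.96 + 2X.
Kp = p_A^3 / (p_D) with p_i = (n_i/n_T)·P.
At X = 0.592: the mole-fraction product g(X) = Π y_i^ν_i = 0.3637. Since Kp = g(X)·P^{2}, P = (Kp/g)^(1/2) = (15.2/0.3637)^(1/2) = 6.46 bar.

P = 6.46 bar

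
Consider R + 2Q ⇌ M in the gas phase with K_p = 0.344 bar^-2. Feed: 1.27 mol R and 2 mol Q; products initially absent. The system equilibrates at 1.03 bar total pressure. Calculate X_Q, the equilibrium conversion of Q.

X = 0.137

Let X = conversion of Q (basis 2 mol Q); extent of reaction ξ = X.
Mole table: n_R = 1.27 − X; n_Q = 2 − 2X; n_M = X.
Total moles n_T = 3.27 − 2X.
y_i = n_i/n_T, p_i = y_i·P. K_p = p_M / (p_R p_Q^2).
Equating to 0.344 bar^-2 and solving on 0 < X < 1: X = 0.137.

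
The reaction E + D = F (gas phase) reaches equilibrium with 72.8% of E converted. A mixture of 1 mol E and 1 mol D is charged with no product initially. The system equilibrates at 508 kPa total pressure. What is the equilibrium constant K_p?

K_p = 0.0246 kPa^-1

Basis: 1 mol E initially; let X = conversion of E. Extent ξ = X.
Species balance: n_E = 1 − X; n_D = 1 − X; n_F = X.
Total moles n_T = 2 − X.
At X = 0.728: n_E = 0.272, n_D = 0.272, n_F = 0.728, n_T = 1.27.
p_i = (n_i/n_T)·P. K_p = p_F / (p_E p_D) = 0.0246 kPa^-1.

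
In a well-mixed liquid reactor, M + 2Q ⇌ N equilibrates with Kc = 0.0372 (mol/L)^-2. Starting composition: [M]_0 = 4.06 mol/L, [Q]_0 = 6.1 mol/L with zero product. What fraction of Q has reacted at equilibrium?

X = 0.421

Let X = conversion of Q; extent ξ = 6.1X/2 mol/L.
Concentrations: [M] = 4.06 − 3.05X; [Q] = 6.1 − 6.1X; [N] = 3.05X.
Kc = [N] / ([M] [Q]^2).
Setting equal to 0.0372 and solving for X on (0,1) gives X = 0.421.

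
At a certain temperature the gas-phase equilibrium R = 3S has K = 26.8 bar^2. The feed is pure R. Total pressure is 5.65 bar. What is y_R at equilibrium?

y_R = 0.341

Basis: 1 mol R initially; let X = conversion of R. Extent ξ = X.
At extent ξ: n_R = 1 − X; n_S = 3X.
Summing: n_T = 1 + 2X.
Mole fractions y_i = n_i/n_T; K = p_S^3 / (p_R) with p_i = y_i·P.
Equating to 26.8 bar^2 and solving on 0 < X < 1: X = 0.392.
Then n_R = 0.608, n_T = 1.78, so y_R = 0.341.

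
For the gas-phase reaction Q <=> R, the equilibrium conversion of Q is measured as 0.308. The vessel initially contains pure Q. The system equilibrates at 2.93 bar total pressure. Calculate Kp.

Kp = 0.445

Basis: 1 mol Q initially; let X = conversion of Q. Extent ξ = X.
Species balance: n_Q = 1 − X; n_R = X.
Since Δν = 0, n_T = 1 throughout.
At X = 0.308: n_Q = 0.692, n_R = 0.308, n_T = 1.
p_i = (n_i/n_T)·P. Kp = p_R / (p_Q) = 0.445.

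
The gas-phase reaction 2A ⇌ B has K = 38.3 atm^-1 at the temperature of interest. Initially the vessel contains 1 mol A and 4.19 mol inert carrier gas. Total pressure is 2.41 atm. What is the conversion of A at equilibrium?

X = 0.852

Take 1 mol A as basis and let X be its fractional conversion, so ξ = 0.5X.
Species balance: n_A = 1 − X; n_B = 0.5X; n_I = 4.19 (inert).
Total moles n_T = 5.19 − 0.5X.
y_i = n_i/n_T, p_i = y_i·P. K = p_B / (p_A^2).
Equating to 38.3 atm^-1 and solving on 0 < X < 1: X = 0.852.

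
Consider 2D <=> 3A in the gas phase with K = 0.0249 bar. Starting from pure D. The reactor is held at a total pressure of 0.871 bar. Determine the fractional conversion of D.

Take 1 mol D as basis and let X be its fractional conversion, so ξ = 0.5X.
Moles: n_D = 1 − X; n_A = 1.5X.
Summing: n_T = 1 + 0.5X.
With p_i = (n_i/n_T)P, K = p_A^3 / (p_D^2).
Substituting and setting equal to 0.0249 bar gives a polynomial in X; the root in (0,1) is X = 0.183.

X = 0.183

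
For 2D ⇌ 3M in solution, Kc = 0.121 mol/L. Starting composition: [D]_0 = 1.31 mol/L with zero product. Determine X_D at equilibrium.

X = 0.249

Let X = conversion of D; extent ξ = 1.31X/2 mol/L.
Concentrations: [D] = 1.31 − 1.31X; [M] = 1.97X.
Kc = [M]^3 / ([D]^2).
Equating to 0.121 mol/L: the physical root is X = 0.249.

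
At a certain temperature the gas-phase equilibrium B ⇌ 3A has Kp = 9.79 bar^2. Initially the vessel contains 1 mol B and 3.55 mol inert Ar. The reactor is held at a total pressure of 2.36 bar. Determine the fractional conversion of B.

X = 0.795

Basis: 1 mol B initially; let X = conversion of B. Extent ξ = X.
At extent ξ: n_B = 1 − X; n_A = 3X; n_I = 3.55 (inert).
Summing: n_T = 4.55 + 2X.
With p_i = (n_i/n_T)P, Kp = p_A^3 / (p_B).
This yields a degree-3 equation in X; solving on (0,1), X = 0.795.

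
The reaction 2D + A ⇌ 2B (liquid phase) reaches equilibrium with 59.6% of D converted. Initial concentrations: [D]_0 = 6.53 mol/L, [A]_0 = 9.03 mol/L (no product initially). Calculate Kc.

Let X = conversion of D.
Concentrations: [D] = 6.53 − 6.53X; [A] = 9.03 − 3.27X; [B] = 6.53X.
At X = 0.596: [D] = 2.64, [A] = 7.08, [B] = 3.89.
Kc = [B]^2 / ([D]^2 [A]) = 0.307 L/mol.

Kc = 0.307 L/mol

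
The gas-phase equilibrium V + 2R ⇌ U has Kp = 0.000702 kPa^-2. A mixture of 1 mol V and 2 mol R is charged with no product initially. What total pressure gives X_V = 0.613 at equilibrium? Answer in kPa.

P = 109 kPa

Basis: 1 mol V initially; let X = conversion of V. Extent ξ = X.
Moles: n_V = 1 − X; n_R = 2 − 2X; n_U = X.
Total moles n_T = 3 − 2X.
Kp = p_U / (p_V p_R^2) with p_i = (n_i/n_T)·P.
At X = 0.613: the mole-fraction product g(X) = Π y_i^ν_i = 8.321. Since Kp = g(X)·P^{-2}, P = (g/Kp)^(1/2) = (8.321/0.000702)^(1/2) = 109 kPa.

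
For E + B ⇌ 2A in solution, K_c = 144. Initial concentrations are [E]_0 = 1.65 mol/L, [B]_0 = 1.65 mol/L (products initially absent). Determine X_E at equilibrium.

X = 0.857

Let X = conversion of E; extent ξ = 1.65·X mol/L.
Concentrations: [E] = 1.65 − 1.65X; [B] = 1.65 − 1.65X; [A] = 3.3X.
K_c = [A]^2 / ([E] [B]).
Setting equal to 144 and solving for X on (0,1) gives X = 0.857.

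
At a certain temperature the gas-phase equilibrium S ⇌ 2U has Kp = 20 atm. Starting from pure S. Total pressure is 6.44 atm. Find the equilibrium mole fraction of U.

Take 1 mol S as basis and let X be its fractional conversion, so ξ = X.
At extent ξ: n_S = 1 − X; n_U = 2X.
n_T = Σnᵢ = 1 + X.
With p_i = (n_i/n_T)P, Kp = p_U^2 / (p_S).
Equating to 20 atm and solving on 0 < X < 1: X = 0.661.
Then n_U = 1.32, n_T = 1.66, so y_U = 0.796.

y_U = 0.796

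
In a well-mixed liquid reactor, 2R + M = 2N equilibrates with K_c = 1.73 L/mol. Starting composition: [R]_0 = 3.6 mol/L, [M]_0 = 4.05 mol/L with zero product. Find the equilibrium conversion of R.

Let X = conversion of R; extent ξ = 3.6X/2 mol/L.
Concentrations: [R] = 3.6 − 3.6X; [M] = 4.05 − 1.8X; [N] = 3.6X.
K_c = [N]^2 / ([R]^2 [M]).
Solving K_c = 1.73 for X ∈ (0,1): X = 0.688.

X = 0.688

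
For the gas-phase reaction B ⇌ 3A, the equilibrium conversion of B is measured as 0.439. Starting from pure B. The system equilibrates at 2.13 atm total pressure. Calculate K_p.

Take 1 mol B as basis and let X be its fractional conversion, so ξ = X.
Moles: n_B = 1 − X; n_A = 3X.
Summing: n_T = 1 + 2X.
At X = 0.439: n_B = 0.561, n_A = 1.32, n_T = 1.88.
p_i = (n_i/n_T)·P. K_p = p_A^3 / (p_B) = 5.24 atm^2.

K_p = 5.24 atm^2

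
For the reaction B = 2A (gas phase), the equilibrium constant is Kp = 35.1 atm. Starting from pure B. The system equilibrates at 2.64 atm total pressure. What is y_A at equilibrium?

y_A = 0.934

Let X = conversion of B (basis 1 mol B); extent of reaction ξ = X.
Moles: n_B = 1 − X; n_A = 2X.
Total moles n_T = 1 + X.
With p_i = (n_i/n_T)P, Kp = p_A^2 / (p_B).
Setting this equal to 35.1 atm and taking the physical root (0 < X < 1) gives X = 0.877.
Then n_A = 1.75, n_T = 1.88, so y_A = 0.934.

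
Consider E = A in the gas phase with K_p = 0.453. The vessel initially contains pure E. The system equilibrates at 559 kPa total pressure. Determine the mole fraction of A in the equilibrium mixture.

Basis: 1 mol E initially; let X = conversion of E. Extent ξ = X.
At extent ξ: n_E = 1 − X; n_A = X.
n_T stays at 1 (no change in mole number).
With p_i = (n_i/n_T)P, K_p = p_A / (p_E).
This yields a degree-1 equation in X; solving on (0,1), X = 0.312.
Then n_A = 0.312, n_T = 1, so y_A = 0.312.

y_A = 0.312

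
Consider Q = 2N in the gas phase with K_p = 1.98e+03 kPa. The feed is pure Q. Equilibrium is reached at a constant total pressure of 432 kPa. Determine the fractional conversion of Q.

X = 0.731

Basis: 1 mol Q initially; let X = conversion of Q. Extent ξ = X.
Moles: n_Q = 1 − X; n_N = 2X.
Total moles n_T = 1 + X.
y_i = n_i/n_T, p_i = y_i·P. K_p = p_N^2 / (p_Q).
Equating to 1.98e+03 kPa and solving on 0 < X < 1: X = 0.731.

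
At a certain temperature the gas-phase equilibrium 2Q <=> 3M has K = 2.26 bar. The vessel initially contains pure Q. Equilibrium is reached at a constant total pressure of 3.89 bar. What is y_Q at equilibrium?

y_Q = 0.485

Let X = conversion of Q (basis 1 mol Q); extent of reaction ξ = 0.5X.
Species balance: n_Q = 1 − X; n_M = 1.5X.
n_T = Σnᵢ = 1 + 0.5X.
y_i = n_i/n_T, p_i = y_i·P. K = p_M^3 / (p_Q^2).
Equating to 2.26 bar and solving on 0 < X < 1: X = 0.415.
Then n_Q = 0.585, n_T = 1.21, so y_Q = 0.485.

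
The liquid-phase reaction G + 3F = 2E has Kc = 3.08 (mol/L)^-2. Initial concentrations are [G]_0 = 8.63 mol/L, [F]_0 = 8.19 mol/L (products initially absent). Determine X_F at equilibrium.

Let X = conversion of F; extent ξ = 8.19X/3 mol/L.
Concentrations: [G] = 8.63 − 2.73X; [F] = 8.19 − 8.19X; [E] = 5.46X.
Kc = [E]^2 / ([G] [F]^3).
This equals 3.08 at X = 0.871 (the root in 0 < X < 1).

X = 0.871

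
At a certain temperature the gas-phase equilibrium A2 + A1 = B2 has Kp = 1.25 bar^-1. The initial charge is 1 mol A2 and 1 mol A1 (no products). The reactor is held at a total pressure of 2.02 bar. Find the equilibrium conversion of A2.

X = 0.467

Basis: 1 mol A2 initially; let X = conversion of A2. Extent ξ = X.
Mole table: n_A2 = 1 − X; n_A1 = 1 − X; n_B2 = X.
Total moles n_T = 2 − X.
y_i = n_i/n_T, p_i = y_i·P. Kp = p_B2 / (p_A2 p_A1).
Setting this equal to 1.25 bar^-1 and taking the physical root (0 < X < 1) gives X = 0.467.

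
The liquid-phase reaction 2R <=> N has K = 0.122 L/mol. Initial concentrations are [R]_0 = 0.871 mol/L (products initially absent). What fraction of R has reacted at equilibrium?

Let X = conversion of R; extent ξ = 0.871X/2 mol/L.
Concentrations: [R] = 0.871 − 0.871X; [N] = 0.435X.
K = [N] / ([R]^2).
Solving K = 0.122 for X ∈ (0,1): X = 0.153.

X = 0.153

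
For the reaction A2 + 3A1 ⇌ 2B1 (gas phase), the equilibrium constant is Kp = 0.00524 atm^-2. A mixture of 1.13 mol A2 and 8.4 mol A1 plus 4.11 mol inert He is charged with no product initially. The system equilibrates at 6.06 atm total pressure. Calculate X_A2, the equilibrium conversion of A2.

X = 0.275

Basis: 1.13 mol A2 initially; let X = conversion of A2. Extent ξ = 1.13X.
Moles: n_A2 = 1.13 − 1.13X; n_A1 = 8.4 − 3.39X; n_B1 = 2.26X; n_I = 4.11 (inert).
n_T = Σnᵢ = 13.6 − 2.26X.
y_i = n_i/n_T, p_i = y_i·P. Kp = p_B1^2 / (p_A2 p_A1^3).
Setting this equal to 0.00524 atm^-2 and taking the physical root (0 < X < 1) gives X = 0.275.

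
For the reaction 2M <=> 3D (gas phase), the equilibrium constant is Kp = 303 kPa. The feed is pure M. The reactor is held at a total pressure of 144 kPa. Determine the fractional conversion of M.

Take 1 mol M as basis and let X be its fractional conversion, so ξ = 0.5X.
Mole table: n_M = 1 − X; n_D = 1.5X.
Summing: n_T = 1 + 0.5X.
y_i = n_i/n_T, p_i = y_i·P. Kp = p_D^3 / (p_M^2).
This yields a degree-3 equation in X; solving on (0,1), X = 0.547.

X = 0.547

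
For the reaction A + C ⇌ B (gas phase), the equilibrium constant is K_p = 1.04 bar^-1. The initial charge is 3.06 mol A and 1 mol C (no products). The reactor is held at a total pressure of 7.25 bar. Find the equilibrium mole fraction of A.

Let X = conversion of C (basis 1 mol C); extent of reaction ξ = X.
Mole table: n_A = 3.06 − X; n_C = 1 − X; n_B = X.
Summing: n_T = 4.06 − X.
Mole fractions y_i = n_i/n_T; K_p = p_B / (p_A p_C) with p_i = y_i·P.
This yields a degree-2 equation in X; solving on (0,1), X = 0.839.
Then n_A = 2.22, n_T = 3.22, so y_A = 0.690.

y_A = 0.690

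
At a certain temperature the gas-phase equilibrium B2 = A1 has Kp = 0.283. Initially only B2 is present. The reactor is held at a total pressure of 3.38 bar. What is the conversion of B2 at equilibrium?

Let X = conversion of B2 (basis 1 mol B2); extent of reaction ξ = X.
Mole table: n_B2 = 1 − X; n_A1 = X.
n_T stays at 1 (no change in mole number).
y_i = n_i/n_T, p_i = y_i·P. Kp = p_A1 / (p_B2).
Setting this equal to 0.283 and taking the physical root (0 < X < 1) gives X = 0.221.

X = 0.221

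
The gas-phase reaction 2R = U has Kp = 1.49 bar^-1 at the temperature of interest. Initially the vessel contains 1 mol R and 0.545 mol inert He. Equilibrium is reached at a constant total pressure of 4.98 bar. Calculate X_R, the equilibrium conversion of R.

Basis: 1 mol R initially; let X = conversion of R. Extent ξ = 0.5X.
Mole table: n_R = 1 − X; n_U = 0.5X; n_I = 0.545 (inert).
n_T = Σnᵢ = 1.54 − 0.5X.
With p_i = (n_i/n_T)P, Kp = p_U / (p_R^2).
Setting this equal to 1.49 bar^-1 and taking the physical root (0 < X < 1) gives X = 0.756.

X = 0.756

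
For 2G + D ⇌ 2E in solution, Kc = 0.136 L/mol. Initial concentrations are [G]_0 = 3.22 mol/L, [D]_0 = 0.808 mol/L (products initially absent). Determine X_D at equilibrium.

X = 0.406

Let X = conversion of D; extent ξ = 0.808·X mol/L.
Concentrations: [G] = 3.22 − 1.62X; [D] = 0.808 − 0.808X; [E] = 1.62X.
Kc = [E]^2 / ([G]^2 [D]).
Equating to 0.136 L/mol: the physical root is X = 0.406.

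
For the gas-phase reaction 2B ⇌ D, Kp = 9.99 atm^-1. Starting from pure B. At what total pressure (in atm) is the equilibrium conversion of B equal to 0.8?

P = 0.601 atm

Take 1 mol B as basis and let X be its fractional conversion, so ξ = 0.5X.
Species balance: n_B = 1 − X; n_D = 0.5X.
Total moles n_T = 1 − 0.5X.
Kp = p_D / (p_B^2) with p_i = (n_i/n_T)·P.
At X = 0.8: the mole-fraction product g(X) = Π y_i^ν_i = 6. Since Kp = g(X)·P^{-1}, P = (g/Kp)^(1/1) = (6/9.99)^(1/1) = 0.601 atm.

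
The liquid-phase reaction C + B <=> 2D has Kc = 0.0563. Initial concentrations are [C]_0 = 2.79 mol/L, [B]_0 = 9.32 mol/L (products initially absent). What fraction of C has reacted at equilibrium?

Let X = conversion of C; extent ξ = 2.79·X mol/L.
Concentrations: [C] = 2.79 − 2.79X; [B] = 9.32 − 2.79X; [D] = 5.58X.
Kc = [D]^2 / ([C] [B]).
Setting equal to 0.0563 and solving for X on (0,1) gives X = 0.190.

X = 0.190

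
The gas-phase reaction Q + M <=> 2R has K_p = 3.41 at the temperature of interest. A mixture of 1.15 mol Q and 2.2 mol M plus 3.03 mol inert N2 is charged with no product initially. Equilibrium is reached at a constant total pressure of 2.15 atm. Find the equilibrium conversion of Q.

Basis: 1.15 mol Q initially; let X = conversion of Q. Extent ξ = 1.15X.
At extent ξ: n_Q = 1.15 − 1.15X; n_M = 2.2 − 1.15X; n_R = 2.3X; n_I = 3.03 (inert).
Since Δν = 0, n_T = 6.38 throughout.
With p_i = (n_i/n_T)P, K_p = p_R^2 / (p_Q p_M).
Equating to 3.41 and solving on 0 < X < 1: X = 0.633.

X = 0.633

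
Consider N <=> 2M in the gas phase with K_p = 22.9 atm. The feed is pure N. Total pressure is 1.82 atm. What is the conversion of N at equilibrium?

X = 0.871

Basis: 1 mol N initially; let X = conversion of N. Extent ξ = X.
Moles: n_N = 1 − X; n_M = 2X.
Total moles n_T = 1 + X.
y_i = n_i/n_T, p_i = y_i·P. K_p = p_M^2 / (p_N).
Setting this equal to 22.9 atm and taking the physical root (0 < X < 1) gives X = 0.871.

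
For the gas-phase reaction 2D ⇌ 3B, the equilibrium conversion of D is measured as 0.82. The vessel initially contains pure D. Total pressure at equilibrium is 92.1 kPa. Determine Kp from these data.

Let X = conversion of D (basis 1 mol D); extent of reaction ξ = 0.5X.
Species balance: n_D = 1 − X; n_B = 1.5X.
Total moles n_T = 1 + 0.5X.
At X = 0.82: n_D = 0.18, n_B = 1.23, n_T = 1.41.
p_i = (n_i/n_T)·P. Kp = p_B^3 / (p_D^2) = 3.75e+03 kPa.

Kp = 3.75e+03 kPa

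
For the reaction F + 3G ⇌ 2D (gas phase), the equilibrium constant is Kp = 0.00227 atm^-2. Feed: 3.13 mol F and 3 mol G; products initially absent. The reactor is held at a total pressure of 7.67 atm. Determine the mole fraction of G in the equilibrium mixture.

y_G = 0.418

Basis: 3 mol G initially; let X = conversion of G. Extent ξ = X.
At extent ξ: n_F = 3.13 − X; n_G = 3 − 3X; n_D = 2X.
Summing: n_T = 6.13 − 2X.
With p_i = (n_i/n_T)P, Kp = p_D^2 / (p_F p_G^3).
Substituting and setting equal to 0.00227 atm^-2 gives a polynomial in X; the root in (0,1) is X = 0.202.
Then n_G = 2.39, n_T = 5.73, so y_G = 0.418.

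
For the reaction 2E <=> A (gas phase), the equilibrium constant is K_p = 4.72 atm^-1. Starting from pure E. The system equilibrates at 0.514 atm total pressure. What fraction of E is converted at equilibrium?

X = 0.694

Basis: 1 mol E initially; let X = conversion of E. Extent ξ = 0.5X.
Moles: n_E = 1 − X; n_A = 0.5X.
n_T = Σnᵢ = 1 − 0.5X.
With p_i = (n_i/n_T)P, K_p = p_A / (p_E^2).
This yields a degree-2 equation in X; solving on (0,1), X = 0.694.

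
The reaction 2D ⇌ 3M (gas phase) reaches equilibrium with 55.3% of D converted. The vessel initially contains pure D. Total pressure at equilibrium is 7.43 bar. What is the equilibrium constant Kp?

Kp = 16.6 bar

Basis: 1 mol D initially; let X = conversion of D. Extent ξ = 0.5X.
Species balance: n_D = 1 − X; n_M = 1.5X.
Total moles n_T = 1 + 0.5X.
At X = 0.553: n_D = 0.447, n_M = 0.83, n_T = 1.28.
p_i = (n_i/n_T)·P. Kp = p_M^3 / (p_D^2) = 16.6 bar.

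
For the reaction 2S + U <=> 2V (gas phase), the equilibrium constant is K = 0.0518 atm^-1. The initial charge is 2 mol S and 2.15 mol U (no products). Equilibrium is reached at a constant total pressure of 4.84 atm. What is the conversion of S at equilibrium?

Take 2 mol S as basis and let X be its fractional conversion, so ξ = X.
At extent ξ: n_S = 2 − 2X; n_U = 2.15 − X; n_V = 2X.
Total moles n_T = 4.15 − X.
With p_i = (n_i/n_T)P, K = p_V^2 / (p_S^2 p_U).
Substituting and setting equal to 0.0518 atm^-1 gives a polynomial in X; the root in (0,1) is X = 0.259.

X = 0.259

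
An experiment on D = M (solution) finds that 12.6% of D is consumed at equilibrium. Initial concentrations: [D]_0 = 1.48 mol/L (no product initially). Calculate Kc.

Kc = 0.144

Let X = conversion of D.
Concentrations: [D] = 1.48 − 1.48X; [M] = 1.48X.
At X = 0.126: [D] = 1.29, [M] = 0.186.
Kc = [M] / ([D]) = 0.144.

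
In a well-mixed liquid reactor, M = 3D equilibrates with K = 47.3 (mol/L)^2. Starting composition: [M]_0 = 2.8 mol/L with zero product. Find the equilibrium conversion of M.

X = 0.486

Let X = conversion of M; extent ξ = 2.8·X mol/L.
Concentrations: [M] = 2.8 − 2.8X; [D] = 8.4X.
K = [D]^3 / ([M]).
Equating to 47.3 (mol/L)^2: the physical root is X = 0.486.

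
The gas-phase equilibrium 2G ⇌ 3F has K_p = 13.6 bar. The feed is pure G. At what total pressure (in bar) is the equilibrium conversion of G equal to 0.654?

P = 2.29 bar

Take 1 mol G as basis and let X be its fractional conversion, so ξ = 0.5X.
Species balance: n_G = 1 − X; n_F = 1.5X.
Summing: n_T = 1 + 0.5X.
K_p = p_F^3 / (p_G^2) with p_i = (n_i/n_T)·P.
At X = 0.654: the mole-fraction product g(X) = Π y_i^ν_i = 5.943. Since K_p = g(X)·P^{1}, P = (K_p/g)^(1/1) = (13.6/5.943)^(1/1) = 2.29 bar.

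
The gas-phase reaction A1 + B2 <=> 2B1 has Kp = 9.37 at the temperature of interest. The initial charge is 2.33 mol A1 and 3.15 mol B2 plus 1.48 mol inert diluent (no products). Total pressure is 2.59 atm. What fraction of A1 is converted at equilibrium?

X = 0.691

Basis: 2.33 mol A1 initially; let X = conversion of A1. Extent ξ = 2.33X.
Moles: n_A1 = 2.33 − 2.33X; n_B2 = 3.15 − 2.33X; n_B1 = 4.66X; n_I = 1.48 (inert).
Since Δν = 0, n_T = 6.96 throughout.
y_i = n_i/n_T, p_i = y_i·P. Kp = p_B1^2 / (p_A1 p_B2).
Equating to 9.37 and solving on 0 < X < 1: X = 0.691.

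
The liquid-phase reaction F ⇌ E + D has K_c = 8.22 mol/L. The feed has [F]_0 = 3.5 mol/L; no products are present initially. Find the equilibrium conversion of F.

Let X = conversion of F; extent ξ = 3.5·X mol/L.
Concentrations: [F] = 3.5 − 3.5X; [E] = 3.5X; [D] = 3.5X.
K_c = [E] [D] / ([F]).
Solving K_c = 8.22 for X ∈ (0,1): X = 0.756.

X = 0.756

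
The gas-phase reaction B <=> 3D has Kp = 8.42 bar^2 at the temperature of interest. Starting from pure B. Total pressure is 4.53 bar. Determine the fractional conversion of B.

X = 0.301

Take 1 mol B as basis and let X be its fractional conversion, so ξ = X.
Mole table: n_B = 1 − X; n_D = 3X.
Total moles n_T = 1 + 2X.
y_i = n_i/n_T, p_i = y_i·P. Kp = p_D^3 / (p_B).
Substituting and setting equal to 8.42 bar^2 gives a polynomial in X; the root in (0,1) is X = 0.301.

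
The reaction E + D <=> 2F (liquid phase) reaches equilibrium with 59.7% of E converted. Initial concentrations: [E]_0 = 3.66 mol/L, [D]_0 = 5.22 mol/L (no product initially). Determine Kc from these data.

Kc = 4.27

Let X = conversion of E.
Concentrations: [E] = 3.66 − 3.66X; [D] = 5.22 − 3.66X; [F] = 7.32X.
At X = 0.597: [E] = 1.47, [D] = 3.03, [F] = 4.37.
Kc = [F]^2 / ([E] [D]) = 4.27.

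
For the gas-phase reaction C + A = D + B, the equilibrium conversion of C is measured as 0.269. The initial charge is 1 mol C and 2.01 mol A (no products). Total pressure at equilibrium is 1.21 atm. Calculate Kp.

Take 1 mol C as basis and let X be its fractional conversion, so ξ = X.
Mole table: n_C = 1 − X; n_A = 2.01 − X; n_D = X; n_B = X.
n_T stays at 3.01 (no change in mole number).
At X = 0.269: n_C = 0.731, n_A = 1.74, n_D = 0.269, n_B = 0.269, n_T = 3.01.
p_i = (n_i/n_T)·P. Kp = p_D p_B / (p_C p_A) = 0.0569.

Kp = 0.0569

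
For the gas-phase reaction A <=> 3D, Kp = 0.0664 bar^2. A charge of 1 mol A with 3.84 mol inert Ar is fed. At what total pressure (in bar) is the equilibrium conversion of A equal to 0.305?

Take 1 mol A as basis and let X be its fractional conversion, so ξ = X.
Moles: n_A = 1 − X; n_D = 3X; n_I = 3.84 (inert).
Total moles n_T = 4.84 + 2X.
Kp = p_D^3 / (p_A) with p_i = (n_i/n_T)·P.
At X = 0.305: the mole-fraction product g(X) = Π y_i^ν_i = 0.03711. Since Kp = g(X)·P^{2}, P = (Kp/g)^(1/2) = (0.0664/0.03711)^(1/2) = 1.34 bar.

P = 1.34 bar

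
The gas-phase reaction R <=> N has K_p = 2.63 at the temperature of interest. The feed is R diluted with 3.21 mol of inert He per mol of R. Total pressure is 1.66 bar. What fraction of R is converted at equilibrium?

X = 0.725

Basis: 1 mol R initially; let X = conversion of R. Extent ξ = X.
Species balance: n_R = 1 − X; n_N = X; n_I = 3.21 (inert).
Total moles n_T = 4.21 (Δν = 0, constant).
y_i = n_i/n_T, p_i = y_i·P. K_p = p_N / (p_R).
This yields a degree-1 equation in X; solving on (0,1), X = 0.725.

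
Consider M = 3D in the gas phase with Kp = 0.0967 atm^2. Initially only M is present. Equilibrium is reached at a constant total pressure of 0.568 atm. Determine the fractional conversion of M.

X = 0.268

Take 1 mol M as basis and let X be its fractional conversion, so ξ = X.
Moles: n_M = 1 − X; n_D = 3X.
Summing: n_T = 1 + 2X.
With p_i = (n_i/n_T)P, Kp = p_D^3 / (p_M).
Equating to 0.0967 atm^2 and solving on 0 < X < 1: X = 0.268.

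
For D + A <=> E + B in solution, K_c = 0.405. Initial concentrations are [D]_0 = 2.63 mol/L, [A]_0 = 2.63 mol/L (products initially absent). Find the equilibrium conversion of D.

X = 0.389

Let X = conversion of D; extent ξ = 2.63·X mol/L.
Concentrations: [D] = 2.63 − 2.63X; [A] = 2.63 − 2.63X; [E] = 2.63X; [B] = 2.63X.
K_c = [E] [B] / ([D] [A]).
Solving K_c = 0.405 for X ∈ (0,1): X = 0.389.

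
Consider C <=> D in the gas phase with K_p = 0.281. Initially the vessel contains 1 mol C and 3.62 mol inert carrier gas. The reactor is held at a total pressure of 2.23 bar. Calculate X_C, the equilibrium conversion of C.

X = 0.219

Take 1 mol C as basis and let X be its fractional conversion, so ξ = X.
Mole table: n_C = 1 − X; n_D = X; n_I = 3.62 (inert).
Since Δν = 0, n_T = 4.62 throughout.
With p_i = (n_i/n_T)P, K_p = p_D / (p_C).
Equating to 0.281 and solving on 0 < X < 1: X = 0.219.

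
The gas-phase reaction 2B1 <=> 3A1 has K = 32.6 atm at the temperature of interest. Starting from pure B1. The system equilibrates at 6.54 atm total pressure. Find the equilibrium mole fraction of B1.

y_B1 = 0.276

Basis: 1 mol B1 initially; let X = conversion of B1. Extent ξ = 0.5X.
Mole table: n_B1 = 1 − X; n_A1 = 1.5X.
Total moles n_T = 1 + 0.5X.
With p_i = (n_i/n_T)P, K = p_A1^3 / (p_B1^2).
This yields a degree-3 equation in X; solving on (0,1), X = 0.636.
Then n_B1 = 0.364, n_T = 1.32, so y_B1 = 0.276.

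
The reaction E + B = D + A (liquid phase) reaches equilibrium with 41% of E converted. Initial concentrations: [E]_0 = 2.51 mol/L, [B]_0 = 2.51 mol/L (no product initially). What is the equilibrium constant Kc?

Let X = conversion of E.
Concentrations: [E] = 2.51 − 2.51X; [B] = 2.51 − 2.51X; [D] = 2.51X; [A] = 2.51X.
At X = 0.41: [E] = 1.48, [B] = 1.48, [D] = 1.03, [A] = 1.03.
Kc = [D] [A] / ([E] [B]) = 0.483.

Kc = 0.483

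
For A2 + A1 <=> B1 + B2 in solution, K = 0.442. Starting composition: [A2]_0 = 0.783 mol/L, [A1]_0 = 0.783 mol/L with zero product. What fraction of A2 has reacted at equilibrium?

Let X = conversion of A2; extent ξ = 0.783·X mol/L.
Concentrations: [A2] = 0.783 − 0.783X; [A1] = 0.783 − 0.783X; [B1] = 0.783X; [B2] = 0.783X.
K = [B1] [B2] / ([A2] [A1]).
Setting equal to 0.442 and solving for X on (0,1) gives X = 0.399.

X = 0.399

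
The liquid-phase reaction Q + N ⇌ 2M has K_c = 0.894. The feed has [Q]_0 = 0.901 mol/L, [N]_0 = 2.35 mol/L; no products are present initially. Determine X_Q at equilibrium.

X = 0.491

Let X = conversion of Q; extent ξ = 0.901·X mol/L.
Concentrations: [Q] = 0.901 − 0.901X; [N] = 2.35 − 0.901X; [M] = 1.8X.
K_c = [M]^2 / ([Q] [N]).
Solving K_c = 0.894 for X ∈ (0,1): X = 0.491.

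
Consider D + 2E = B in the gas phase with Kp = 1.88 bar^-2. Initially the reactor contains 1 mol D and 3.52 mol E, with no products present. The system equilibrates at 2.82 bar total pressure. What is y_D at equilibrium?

y_D = 0.050

Let X = conversion of D (basis 1 mol D); extent of reaction ξ = X.
At extent ξ: n_D = 1 − X; n_E = 3.52 − 2X; n_B = X.
Total moles n_T = 4.52 − 2X.
With p_i = (n_i/n_T)P, Kp = p_B / (p_D p_E^2).
Equating to 1.88 bar^-2 and solving on 0 < X < 1: X = 0.861.
Then n_D = 0.139, n_T = 2.8, so y_D = 0.050.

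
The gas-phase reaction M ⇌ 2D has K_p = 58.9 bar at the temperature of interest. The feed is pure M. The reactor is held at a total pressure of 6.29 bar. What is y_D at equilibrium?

Take 1 mol M as basis and let X be its fractional conversion, so ξ = X.
Mole table: n_M = 1 − X; n_D = 2X.
Total moles n_T = 1 + X.
With p_i = (n_i/n_T)P, K_p = p_D^2 / (p_M).
Substituting and setting equal to 58.9 bar gives a polynomial in X; the root in (0,1) is X = 0.837.
Then n_D = 1.67, n_T = 1.84, so y_D = 0.911.

y_D = 0.911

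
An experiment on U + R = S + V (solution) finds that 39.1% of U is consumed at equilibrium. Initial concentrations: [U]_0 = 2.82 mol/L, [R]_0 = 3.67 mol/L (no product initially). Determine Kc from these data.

Kc = 0.276

Let X = conversion of U.
Concentrations: [U] = 2.82 − 2.82X; [R] = 3.67 − 2.82X; [S] = 2.82X; [V] = 2.82X.
At X = 0.391: [U] = 1.72, [R] = 2.57, [S] = 1.1, [V] = 1.1.
Kc = [S] [V] / ([U] [R]) = 0.276.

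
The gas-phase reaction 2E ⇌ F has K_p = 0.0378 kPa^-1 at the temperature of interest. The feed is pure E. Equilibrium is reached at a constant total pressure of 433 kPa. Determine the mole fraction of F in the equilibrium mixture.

y_F = 0.781

Let X = conversion of E (basis 1 mol E); extent of reaction ξ = 0.5X.
At extent ξ: n_E = 1 − X; n_F = 0.5X.
Summing: n_T = 1 − 0.5X.
With p_i = (n_i/n_T)P, K_p = p_F / (p_E^2).
This yields a degree-2 equation in X; solving on (0,1), X = 0.877.
Then n_F = 0.439, n_T = 0.561, so y_F = 0.781.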